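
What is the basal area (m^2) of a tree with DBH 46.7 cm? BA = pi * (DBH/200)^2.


D/200 = 46.7/200 = 0.2335 m
(D/200)^2 = 0.2335^2 = 0.05452225
BA = 3.141593 * 0.05452225 = 0.171287 ≈ 0.1713 m^2

0.1713 m^2


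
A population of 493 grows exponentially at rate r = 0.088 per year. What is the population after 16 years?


r*t = 0.088 * 16 = 1.408
exp(1.408) = 4.08777
N = 493 * 4.08777 = 2015.27 ≈ 2015

2015


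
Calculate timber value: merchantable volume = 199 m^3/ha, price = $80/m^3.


Value = 199 * 80 = $15920/ha

$15920/ha


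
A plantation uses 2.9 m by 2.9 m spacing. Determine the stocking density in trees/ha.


N = 10000 / 2.9^2 = 10000 / 8.41 = 1189.06 ≈ 1189 trees/ha

1189 trees/ha


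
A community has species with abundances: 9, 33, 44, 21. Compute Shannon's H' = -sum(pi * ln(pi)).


Total N = 9 + 33 + 44 + 21 = 107
Per-species terms:
  p = 9/107 = 0.084112; ln(p) = -2.475606; p*ln(p) = 0.084112 * (-2.475606) = -0.208228
  p = 33/107 = 0.308411; ln(p) = -1.176322; p*ln(p) = 0.308411 * (-1.176322) = -0.362791
  p = 44/107 = 0.411215; ln(p) = -0.888639; p*ln(p) = 0.411215 * (-0.888639) = -0.365422
  p = 21/107 = 0.196262; ln(p) = -1.628305; p*ln(p) = 0.196262 * (-1.628305) = -0.319574
sum(p*ln(p)) = (-0.208228) + (-0.362791) + (-0.365422) + (-0.319574) = -1.256015
H' = -(-1.256015) = 1.256015 ≈ 1.2560

1.2560


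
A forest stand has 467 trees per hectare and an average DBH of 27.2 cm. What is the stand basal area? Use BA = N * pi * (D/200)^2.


(D/200)^2 = (27.2/200)^2 = 0.136^2 = 0.018496
Individual BA = 3.141593 * 0.018496 = 0.0581069 m^2
Stand BA = 467 * 0.0581069 = 27.1359 ≈ 27.14 m^2/ha

27.14 m^2/ha


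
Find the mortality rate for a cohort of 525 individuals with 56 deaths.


Mortality rate = 56 / 525 = 0.106667 ≈ 0.1067

0.1067


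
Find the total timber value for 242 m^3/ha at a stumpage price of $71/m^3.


Value = 242 * 71 = $17182/ha

$17182/ha


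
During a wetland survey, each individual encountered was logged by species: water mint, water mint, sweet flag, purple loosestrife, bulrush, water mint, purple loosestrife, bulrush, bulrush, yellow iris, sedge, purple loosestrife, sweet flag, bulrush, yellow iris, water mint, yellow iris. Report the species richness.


Total individuals logged = 17
Distinct species (count of individuals): water mint (4), sweet flag (2), purple loosestrife (3), bulrush (4), yellow iris (3), sedge (1)
Species richness = number of distinct species = 6

6


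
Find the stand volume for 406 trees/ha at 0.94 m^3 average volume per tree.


V_stand = 406 * 0.94 = 381.64 ≈ 381.6 m^3/ha

381.6 m^3/ha


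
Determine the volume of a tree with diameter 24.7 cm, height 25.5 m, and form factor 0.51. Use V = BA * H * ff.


(D/200)^2 = (24.7/200)^2 = 0.1235^2 = 0.01525225
BA = 3.141593 * 0.01525225 = 0.0479164 m^2
V = 0.0479164 * 25.5 * 0.51 = 0.623153 ≈ 0.623 m^3

0.623 m^3


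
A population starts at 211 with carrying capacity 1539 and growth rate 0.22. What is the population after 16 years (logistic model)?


(K - N0)/N0 = (1539 - 211)/211 = 1328/211 = 6.29384
r*t = 0.22 * 16 = 3.52; exp(-3.52) = 0.0295994
6.29384 * 0.0295994 = 0.186294
1 + 0.186294 = 1.18629
N = 1539 / 1.18629 = 1297.32 ≈ 1297

1297


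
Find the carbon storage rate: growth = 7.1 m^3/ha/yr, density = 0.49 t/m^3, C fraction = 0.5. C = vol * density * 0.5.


C = 7.1 * 0.49 * 0.5 = 1.7395 ≈ 1.74 t C/ha/yr

1.74 t C/ha/yr


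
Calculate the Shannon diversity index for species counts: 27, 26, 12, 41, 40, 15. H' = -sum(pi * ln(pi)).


Total N = 27 + 26 + 12 + 41 + 40 + 15 = 161
Per-species terms:
  p = 27/161 = 0.167702; ln(p) = -1.785567; p*ln(p) = 0.167702 * (-1.785567) = -0.299443
  p = 26/161 = 0.161491; ln(p) = -1.823306; p*ln(p) = 0.161491 * (-1.823306) = -0.294448
  p = 12/161 = 0.074534; ln(p) = -2.596500; p*ln(p) = 0.074534 * (-2.596500) = -0.193528
  p = 41/161 = 0.254658; ln(p) = -1.367834; p*ln(p) = 0.254658 * (-1.367834) = -0.348330
  p = 40/161 = 0.248447; ln(p) = -1.392526; p*ln(p) = 0.248447 * (-1.392526) = -0.345969
  p = 15/161 = 0.093168; ln(p) = -2.373351; p*ln(p) = 0.093168 * (-2.373351) = -0.221120
sum(p*ln(p)) = (-0.299443) + (-0.294448) + (-0.193528) + (-0.348330) + (-0.345969) + (-0.221120) = -1.702838
H' = -(-1.702838) = 1.702838 ≈ 1.7028

1.7028


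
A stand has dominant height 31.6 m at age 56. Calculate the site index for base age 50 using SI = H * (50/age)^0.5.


50/56 = 0.892857
(0.892857)^0.5 = 0.944911
SI = 31.6 * 0.944911 = 29.8592 ≈ 29.9 m

29.9 m


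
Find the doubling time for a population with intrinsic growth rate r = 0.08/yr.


td = ln(2) / 0.08 = 0.693147 / 0.08 = 8.66434 ≈ 8.7 years

8.7 years


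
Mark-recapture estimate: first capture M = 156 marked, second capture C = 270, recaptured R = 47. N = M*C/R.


N = M * C / R = 156 * 270 / 47 = 42120 / 47 = 896.17 ≈ 896

896 individuals


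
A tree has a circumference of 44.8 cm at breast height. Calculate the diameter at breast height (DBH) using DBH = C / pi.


DBH = C / pi = 44.8 / 3.141593 = 14.2603 ≈ 14.26 cm

14.26 cm


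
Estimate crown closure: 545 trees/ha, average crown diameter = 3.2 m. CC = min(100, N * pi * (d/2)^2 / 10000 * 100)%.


(d/2)^2 = (3.2/2)^2 = 1.6^2 = 2.56
Crown area = 3.141593 * 2.56 = 8.04248 m^2
N * area / 10000 * 100 = 545 * 8.04248 / 10000 * 100 = 43.8315
CC = min(100, 43.8315) = 43.8315 ≈ 43.8%

43.8%


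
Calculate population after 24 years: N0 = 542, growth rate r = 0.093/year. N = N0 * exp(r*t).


r*t = 0.093 * 24 = 2.232
exp(2.232) = 9.31848
N = 542 * 9.31848 = 5050.62 ≈ 5051

5051


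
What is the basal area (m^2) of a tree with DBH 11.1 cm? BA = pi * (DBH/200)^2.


D/200 = 11.1/200 = 0.0555 m
(D/200)^2 = 0.0555^2 = 0.00308025
BA = 3.141593 * 0.00308025 = 0.00967689 ≈ 0.0097 m^2

0.0097 m^2


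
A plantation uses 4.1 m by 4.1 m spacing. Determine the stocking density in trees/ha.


N = 10000 / 4.1^2 = 10000 / 16.81 = 594.884 ≈ 595 trees/ha

595 trees/ha


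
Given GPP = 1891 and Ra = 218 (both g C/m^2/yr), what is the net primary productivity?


NPP = GPP - Ra = 1891 - 218 = 1673 g C/m^2/yr

1673 g C/m^2/yr


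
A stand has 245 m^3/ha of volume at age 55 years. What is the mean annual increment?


MAI = 245 / 55 = 4.4545 ≈ 4.45 m^3/ha/yr

4.45 m^3/ha/yr


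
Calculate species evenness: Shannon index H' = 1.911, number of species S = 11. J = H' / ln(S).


ln(11) = 2.39790
J = H' / ln(S) = 1.911 / 2.39790 = 0.796947 ≈ 0.7969

0.7969


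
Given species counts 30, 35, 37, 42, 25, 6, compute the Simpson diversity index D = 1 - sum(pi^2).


Total N = 30 + 35 + 37 + 42 + 25 + 6 = 175
Per-species terms:
  p = 30/175 = 0.171429; p^2 = 0.171429^2 = 0.029388
  p = 35/175 = 0.200000; p^2 = 0.200000^2 = 0.040000
  p = 37/175 = 0.211429; p^2 = 0.211429^2 = 0.044702
  p = 42/175 = 0.240000; p^2 = 0.240000^2 = 0.057600
  p = 25/175 = 0.142857; p^2 = 0.142857^2 = 0.020408
  p = 6/175 = 0.034286; p^2 = 0.034286^2 = 0.001176
sum(p^2) = 0.029388 + 0.040000 + 0.044702 + 0.057600 + 0.020408 + 0.001176 = 0.193274
D = 1 - 0.193274 = 0.806726 ≈ 0.8067

0.8067


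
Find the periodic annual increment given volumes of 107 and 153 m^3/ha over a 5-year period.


PAI = (V2 - V1) / period = (153 - 107) / 5 = 46 / 5 = 9.20 m^3/ha/yr

9.20 m^3/ha/yr


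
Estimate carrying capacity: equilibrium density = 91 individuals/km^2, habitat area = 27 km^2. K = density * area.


K = 91 * 27 = 2457 individuals

2457 individuals


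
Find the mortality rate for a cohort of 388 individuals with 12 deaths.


Mortality rate = 12 / 388 = 0.030928 ≈ 0.0309

0.0309


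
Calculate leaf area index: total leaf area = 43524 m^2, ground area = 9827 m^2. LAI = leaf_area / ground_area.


LAI = 43524 / 9827 = 4.4290 ≈ 4.43

4.43


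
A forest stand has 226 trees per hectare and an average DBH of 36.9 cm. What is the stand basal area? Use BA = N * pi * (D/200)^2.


(D/200)^2 = (36.9/200)^2 = 0.1845^2 = 0.03404025
Individual BA = 3.141593 * 0.03404025 = 0.106941 m^2
Stand BA = 226 * 0.106941 = 24.1687 ≈ 24.17 m^2/ha

24.17 m^2/ha


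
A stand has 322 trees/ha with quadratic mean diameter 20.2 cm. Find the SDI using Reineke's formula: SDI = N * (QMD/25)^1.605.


QMD/25 = 20.2/25 = 0.808
(0.808)^1.605 = exp(1.605 * ln(0.808)) = exp(1.605 * (-0.213193)) = exp(-0.342175) = 0.710224
SDI = 322 * 0.710224 = 228.692 ≈ 229

229


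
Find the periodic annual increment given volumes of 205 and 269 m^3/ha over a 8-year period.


PAI = (V2 - V1) / period = (269 - 205) / 8 = 64 / 8 = 8.00 m^3/ha/yr

8.00 m^3/ha/yr


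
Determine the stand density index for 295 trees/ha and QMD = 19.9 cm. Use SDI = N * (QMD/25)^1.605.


QMD/25 = 19.9/25 = 0.796
(0.796)^1.605 = exp(1.605 * ln(0.796)) = exp(1.605 * (-0.228156)) = exp(-0.366190) = 0.693371
SDI = 295 * 0.693371 = 204.544 ≈ 205

205


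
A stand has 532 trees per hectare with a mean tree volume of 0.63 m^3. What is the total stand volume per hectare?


V_stand = 532 * 0.63 = 335.16 ≈ 335.2 m^3/ha

335.2 m^3/ha


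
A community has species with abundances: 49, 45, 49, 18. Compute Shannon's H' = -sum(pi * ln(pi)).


Total N = 49 + 45 + 49 + 18 = 161
Per-species terms:
  p = 49/161 = 0.304348; ln(p) = -1.189583; p*ln(p) = 0.304348 * (-1.189583) = -0.362047
  p = 45/161 = 0.279503; ln(p) = -1.274742; p*ln(p) = 0.279503 * (-1.274742) = -0.356294
  p = 49/161 = 0.304348; ln(p) = -1.189583; p*ln(p) = 0.304348 * (-1.189583) = -0.362047
  p = 18/161 = 0.111801; ln(p) = -2.191035; p*ln(p) = 0.111801 * (-2.191035) = -0.244960
sum(p*ln(p)) = (-0.362047) + (-0.356294) + (-0.362047) + (-0.244960) = -1.325348
H' = -(-1.325348) = 1.325348 ≈ 1.3253

1.3253


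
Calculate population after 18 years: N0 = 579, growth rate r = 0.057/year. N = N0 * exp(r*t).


r*t = 0.057 * 18 = 1.026
exp(1.026) = 2.78988
N = 579 * 2.78988 = 1615.34 ≈ 1615

1615


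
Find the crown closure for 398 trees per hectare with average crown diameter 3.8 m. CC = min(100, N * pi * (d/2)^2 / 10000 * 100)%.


(d/2)^2 = (3.8/2)^2 = 1.9^2 = 3.61
Crown area = 3.141593 * 3.61 = 11.3412 m^2
N * area / 10000 * 100 = 398 * 11.3412 / 10000 * 100 = 45.1380
CC = min(100, 45.1380) = 45.1380 ≈ 45.1%

45.1%


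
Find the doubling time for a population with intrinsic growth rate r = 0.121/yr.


td = ln(2) / 0.121 = 0.693147 / 0.121 = 5.72849 ≈ 5.7 years

5.7 years


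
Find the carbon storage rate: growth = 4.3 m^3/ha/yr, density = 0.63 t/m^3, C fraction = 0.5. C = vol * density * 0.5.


C = 4.3 * 0.63 * 0.5 = 1.3545 ≈ 1.35 t C/ha/yr

1.35 t C/ha/yr


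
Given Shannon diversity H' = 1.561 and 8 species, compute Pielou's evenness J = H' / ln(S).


ln(8) = 2.07944
J = H' / ln(S) = 1.561 / 2.07944 = 0.750683 ≈ 0.7507

0.7507


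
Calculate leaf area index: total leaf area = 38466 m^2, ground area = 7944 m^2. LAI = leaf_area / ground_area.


LAI = 38466 / 7944 = 4.8421 ≈ 4.84

4.84


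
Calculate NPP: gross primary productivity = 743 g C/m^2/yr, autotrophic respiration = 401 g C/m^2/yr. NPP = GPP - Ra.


NPP = GPP - Ra = 743 - 401 = 342 g C/m^2/yr

342 g C/m^2/yr


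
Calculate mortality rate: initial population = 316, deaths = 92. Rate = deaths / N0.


Mortality rate = 92 / 316 = 0.291139 ≈ 0.2911

0.2911


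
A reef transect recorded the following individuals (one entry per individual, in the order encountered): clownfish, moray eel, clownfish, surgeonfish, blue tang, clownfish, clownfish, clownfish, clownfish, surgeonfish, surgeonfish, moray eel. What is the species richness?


Total individuals logged = 12
Distinct species (count of individuals): clownfish (6), moray eel (2), surgeonfish (3), blue tang (1)
Species richness = number of distinct species = 4

4


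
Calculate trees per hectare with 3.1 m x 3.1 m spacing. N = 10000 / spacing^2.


N = 10000 / 3.1^2 = 10000 / 9.61 = 1040.58 ≈ 1041 trees/ha

1041 trees/ha


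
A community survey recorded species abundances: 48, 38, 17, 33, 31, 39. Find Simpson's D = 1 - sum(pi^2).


Total N = 48 + 38 + 17 + 33 + 31 + 39 = 206
Per-species terms:
  p = 48/206 = 0.233010; p^2 = 0.233010^2 = 0.054294
  p = 38/206 = 0.184466; p^2 = 0.184466^2 = 0.034028
  p = 17/206 = 0.082524; p^2 = 0.082524^2 = 0.006810
  p = 33/206 = 0.160194; p^2 = 0.160194^2 = 0.025662
  p = 31/206 = 0.150485; p^2 = 0.150485^2 = 0.022646
  p = 39/206 = 0.189320; p^2 = 0.189320^2 = 0.035842
sum(p^2) = 0.054294 + 0.034028 + 0.006810 + 0.025662 + 0.022646 + 0.035842 = 0.179282
D = 1 - 0.179282 = 0.820718 ≈ 0.8207

0.8207


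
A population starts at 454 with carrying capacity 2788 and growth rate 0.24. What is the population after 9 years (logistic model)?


(K - N0)/N0 = (2788 - 454)/454 = 2334/454 = 5.14097
r*t = 0.24 * 9 = 2.16; exp(-2.16) = 0.115325
5.14097 * 0.115325 = 0.592882
1 + 0.592882 = 1.59288
N = 2788 / 1.59288 = 1750.29 ≈ 1750

1750


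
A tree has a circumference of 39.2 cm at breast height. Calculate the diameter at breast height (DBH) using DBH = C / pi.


DBH = C / pi = 39.2 / 3.141593 = 12.4777 ≈ 12.48 cm

12.48 cm


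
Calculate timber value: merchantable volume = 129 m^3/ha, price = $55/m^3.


Value = 129 * 55 = $7095/ha

$7095/ha


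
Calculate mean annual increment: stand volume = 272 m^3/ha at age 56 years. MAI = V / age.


MAI = 272 / 56 = 4.8571 ≈ 4.86 m^3/ha/yr

4.86 m^3/ha/yr


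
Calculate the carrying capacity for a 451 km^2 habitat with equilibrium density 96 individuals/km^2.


K = 96 * 451 = 43296 individuals

43296 individuals


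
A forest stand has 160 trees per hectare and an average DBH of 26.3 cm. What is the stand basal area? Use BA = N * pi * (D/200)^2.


(D/200)^2 = (26.3/200)^2 = 0.1315^2 = 0.01729225
Individual BA = 3.141593 * 0.01729225 = 0.0543252 m^2
Stand BA = 160 * 0.0543252 = 8.69203 ≈ 8.69 m^2/ha

8.69 m^2/ha


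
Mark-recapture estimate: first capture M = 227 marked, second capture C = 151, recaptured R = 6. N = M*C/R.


N = M * C / R = 227 * 151 / 6 = 34277 / 6 = 5712.83 ≈ 5713

5713 individuals


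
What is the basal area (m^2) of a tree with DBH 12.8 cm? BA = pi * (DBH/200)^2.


D/200 = 12.8/200 = 0.064 m
(D/200)^2 = 0.064^2 = 0.004096
BA = 3.141593 * 0.004096 = 0.0128680 ≈ 0.0129 m^2

0.0129 m^2


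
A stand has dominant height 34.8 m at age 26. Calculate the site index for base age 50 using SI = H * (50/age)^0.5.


50/26 = 1.92308
(1.92308)^0.5 = 1.38675
SI = 34.8 * 1.38675 = 48.2589 ≈ 48.3 m

48.3 m


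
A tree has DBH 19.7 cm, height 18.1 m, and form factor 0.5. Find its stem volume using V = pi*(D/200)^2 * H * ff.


(D/200)^2 = (19.7/200)^2 = 0.0985^2 = 0.00970225
BA = 3.141593 * 0.00970225 = 0.0304805 m^2
V = 0.0304805 * 18.1 * 0.5 = 0.275849 ≈ 0.276 m^3

0.276 m^3


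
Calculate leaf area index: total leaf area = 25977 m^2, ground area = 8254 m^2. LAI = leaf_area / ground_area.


LAI = 25977 / 8254 = 3.1472 ≈ 3.15

3.15


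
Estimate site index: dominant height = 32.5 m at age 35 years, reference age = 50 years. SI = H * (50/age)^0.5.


50/35 = 1.42857
(1.42857)^0.5 = 1.19523
SI = 32.5 * 1.19523 = 38.8450 ≈ 38.8 m

38.8 m


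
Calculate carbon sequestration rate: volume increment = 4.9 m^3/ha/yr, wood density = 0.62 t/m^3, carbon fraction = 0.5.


C = 4.9 * 0.62 * 0.5 = 1.519 ≈ 1.52 t C/ha/yr

1.52 t C/ha/yr


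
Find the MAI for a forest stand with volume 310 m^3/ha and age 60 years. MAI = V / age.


MAI = 310 / 60 = 5.1667 ≈ 5.17 m^3/ha/yr

5.17 m^3/ha/yr


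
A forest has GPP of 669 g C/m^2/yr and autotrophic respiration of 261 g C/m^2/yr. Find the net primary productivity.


NPP = GPP - Ra = 669 - 261 = 408 g C/m^2/yr

408 g C/m^2/yr


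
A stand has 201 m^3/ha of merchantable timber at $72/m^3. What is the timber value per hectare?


Value = 201 * 72 = $14472/ha

$14472/ha


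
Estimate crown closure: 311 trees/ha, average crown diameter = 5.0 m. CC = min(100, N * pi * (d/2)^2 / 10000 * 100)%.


(d/2)^2 = (5.0/2)^2 = 2.5^2 = 6.25
Crown area = 3.141593 * 6.25 = 19.6350 m^2
N * area / 10000 * 100 = 311 * 19.6350 / 10000 * 100 = 61.0649
CC = min(100, 61.0649) = 61.0649 ≈ 61.1%

61.1%


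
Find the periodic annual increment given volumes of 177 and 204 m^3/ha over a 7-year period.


PAI = (V2 - V1) / period = (204 - 177) / 7 = 27 / 7 = 3.8571 ≈ 3.86 m^3/ha/yr

3.86 m^3/ha/yr


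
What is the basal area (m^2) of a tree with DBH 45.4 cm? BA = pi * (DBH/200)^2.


D/200 = 45.4/200 = 0.227 m
(D/200)^2 = 0.227^2 = 0.051529
BA = 3.141593 * 0.051529 = 0.161883 ≈ 0.1619 m^2

0.1619 m^2


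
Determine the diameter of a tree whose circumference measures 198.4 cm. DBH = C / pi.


DBH = C / pi = 198.4 / 3.141593 = 63.1527 ≈ 63.15 cm

63.15 cm


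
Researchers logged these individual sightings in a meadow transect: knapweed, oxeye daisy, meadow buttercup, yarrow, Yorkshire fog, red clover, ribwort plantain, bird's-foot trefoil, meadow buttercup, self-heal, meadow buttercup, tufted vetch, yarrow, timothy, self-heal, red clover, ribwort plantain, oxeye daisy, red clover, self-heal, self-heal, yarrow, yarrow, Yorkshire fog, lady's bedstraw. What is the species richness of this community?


Total individuals logged = 25
Distinct species (count of individuals): knapweed (1), oxeye daisy (2), meadow buttercup (3), yarrow (4), Yorkshire fog (2), red clover (3), ribwort plantain (2), bird's-foot trefoil (1), self-heal (4), tufted vetch (1), timothy (1), lady's bedstraw (1)
Species richness = number of distinct species = 12

12


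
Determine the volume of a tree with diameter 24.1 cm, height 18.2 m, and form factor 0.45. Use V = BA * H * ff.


(D/200)^2 = (24.1/200)^2 = 0.1205^2 = 0.01452025
BA = 3.141593 * 0.01452025 = 0.0456167 m^2
V = 0.0456167 * 18.2 * 0.45 = 0.373601 ≈ 0.374 m^3

0.374 m^3


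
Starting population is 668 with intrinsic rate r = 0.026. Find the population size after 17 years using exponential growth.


r*t = 0.026 * 17 = 0.442
exp(0.442) = 1.55582
N = 668 * 1.55582 = 1039.29 ≈ 1039

1039


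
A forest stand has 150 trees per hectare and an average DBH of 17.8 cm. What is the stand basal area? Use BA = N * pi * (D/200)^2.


(D/200)^2 = (17.8/200)^2 = 0.089^2 = 0.007921
Individual BA = 3.141593 * 0.007921 = 0.0248846 m^2
Stand BA = 150 * 0.0248846 = 3.73269 ≈ 3.73 m^2/ha

3.73 m^2/ha


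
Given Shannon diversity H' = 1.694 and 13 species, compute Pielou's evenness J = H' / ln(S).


ln(13) = 2.56495
J = H' / ln(S) = 1.694 / 2.56495 = 0.660442 ≈ 0.6604

0.6604


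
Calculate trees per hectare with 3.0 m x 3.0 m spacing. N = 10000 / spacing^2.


N = 10000 / 3.0^2 = 10000 / 9 = 1111.11 ≈ 1111 trees/ha

1111 trees/ha


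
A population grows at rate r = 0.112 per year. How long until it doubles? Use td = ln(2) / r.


td = ln(2) / 0.112 = 0.693147 / 0.112 = 6.18881 ≈ 6.2 years

6.2 years


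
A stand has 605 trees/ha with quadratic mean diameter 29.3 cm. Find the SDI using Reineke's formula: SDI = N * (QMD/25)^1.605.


QMD/25 = 29.3/25 = 1.172
(1.172)^1.605 = exp(1.605 * ln(1.172)) = exp(1.605 * 0.158712) = exp(0.254733) = 1.29012
SDI = 605 * 1.29012 = 780.523 ≈ 781

781


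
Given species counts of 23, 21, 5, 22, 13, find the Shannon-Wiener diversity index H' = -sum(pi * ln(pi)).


Total N = 23 + 21 + 5 + 22 + 13 = 84
Per-species terms:
  p = 23/84 = 0.273810; ln(p) = -1.295321; p*ln(p) = 0.273810 * (-1.295321) = -0.354672
  p = 21/84 = 0.250000; ln(p) = -1.386294; p*ln(p) = 0.250000 * (-1.386294) = -0.346574
  p = 5/84 = 0.059524; ln(p) = -2.821376; p*ln(p) = 0.059524 * (-2.821376) = -0.167940
  p = 22/84 = 0.261905; ln(p) = -1.339773; p*ln(p) = 0.261905 * (-1.339773) = -0.350893
  p = 13/84 = 0.154762; ln(p) = -1.865867; p*ln(p) = 0.154762 * (-1.865867) = -0.288765
sum(p*ln(p)) = (-0.354672) + (-0.346574) + (-0.167940) + (-0.350893) + (-0.288765) = -1.508844
H' = -(-1.508844) = 1.508844 ≈ 1.5088

1.5088


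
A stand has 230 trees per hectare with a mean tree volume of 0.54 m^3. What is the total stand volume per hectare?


V_stand = 230 * 0.54 = 124.2 m^3/ha

124.2 m^3/ha


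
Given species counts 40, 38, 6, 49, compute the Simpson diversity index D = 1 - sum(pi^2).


Total N = 40 + 38 + 6 + 49 = 133
Per-species terms:
  p = 40/133 = 0.300752; p^2 = 0.300752^2 = 0.090452
  p = 38/133 = 0.285714; p^2 = 0.285714^2 = 0.081632
  p = 6/133 = 0.045113; p^2 = 0.045113^2 = 0.002035
  p = 49/133 = 0.368421; p^2 = 0.368421^2 = 0.135734
sum(p^2) = 0.090452 + 0.081632 + 0.002035 + 0.135734 = 0.309853
D = 1 - 0.309853 = 0.690147 ≈ 0.6901

0.6901


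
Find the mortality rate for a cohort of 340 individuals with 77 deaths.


Mortality rate = 77 / 340 = 0.226471 ≈ 0.2265

0.2265


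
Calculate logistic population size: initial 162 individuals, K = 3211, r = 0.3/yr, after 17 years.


(K - N0)/N0 = (3211 - 162)/162 = 3049/162 = 18.8210
r*t = 0.3 * 17 = 5.1; exp(-5.1) = 0.00609675
18.8210 * 0.00609675 = 0.114747
1 + 0.114747 = 1.11475
N = 3211 / 1.11475 = 2880.47 ≈ 2880

2880


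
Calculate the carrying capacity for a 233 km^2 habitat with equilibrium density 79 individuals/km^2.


K = 79 * 233 = 18407 individuals

18407 individuals


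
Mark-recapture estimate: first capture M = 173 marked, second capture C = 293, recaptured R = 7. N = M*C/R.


N = M * C / R = 173 * 293 / 7 = 50689 / 7 = 7241.29 ≈ 7241

7241 individuals


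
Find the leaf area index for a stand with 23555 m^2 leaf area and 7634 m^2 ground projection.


LAI = 23555 / 7634 = 3.0855 ≈ 3.09

3.09


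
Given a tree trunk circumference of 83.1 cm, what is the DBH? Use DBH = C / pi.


DBH = C / pi = 83.1 / 3.141593 = 26.4515 ≈ 26.45 cm

26.45 cm


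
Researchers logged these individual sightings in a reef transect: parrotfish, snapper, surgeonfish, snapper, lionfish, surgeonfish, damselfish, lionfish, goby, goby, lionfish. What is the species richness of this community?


Total individuals logged = 11
Distinct species (count of individuals): parrotfish (1), snapper (2), surgeonfish (2), lionfish (3), damselfish (1), goby (2)
Species richness = number of distinct species = 6

6


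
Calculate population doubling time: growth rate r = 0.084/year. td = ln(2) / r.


td = ln(2) / 0.084 = 0.693147 / 0.084 = 8.25175 ≈ 8.3 years

8.3 years


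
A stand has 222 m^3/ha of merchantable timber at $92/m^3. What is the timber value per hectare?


Value = 222 * 92 = $20424/ha

$20424/ha


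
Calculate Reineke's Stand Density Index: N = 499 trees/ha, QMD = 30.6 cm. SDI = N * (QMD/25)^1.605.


QMD/25 = 30.6/25 = 1.224
(1.224)^1.605 = exp(1.605 * ln(1.224)) = exp(1.605 * 0.202124) = exp(0.324409) = 1.38321
SDI = 499 * 1.38321 = 690.222 ≈ 690

690


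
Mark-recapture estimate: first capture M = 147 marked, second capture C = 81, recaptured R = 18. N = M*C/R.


N = M * C / R = 147 * 81 / 18 = 11907 / 18 = 661.50 ≈ 662

662 individuals


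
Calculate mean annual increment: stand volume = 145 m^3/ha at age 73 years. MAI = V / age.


MAI = 145 / 73 = 1.9863 ≈ 1.99 m^3/ha/yr

1.99 m^3/ha/yr


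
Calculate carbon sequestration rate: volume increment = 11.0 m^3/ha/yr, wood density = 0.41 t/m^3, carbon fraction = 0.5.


C = 11.0 * 0.41 * 0.5 = 2.255 ≈ 2.26 t C/ha/yr

2.26 t C/ha/yr


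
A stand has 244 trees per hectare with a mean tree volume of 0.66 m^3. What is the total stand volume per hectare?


V_stand = 244 * 0.66 = 161.04 ≈ 161.0 m^3/ha

161.0 m^3/ha


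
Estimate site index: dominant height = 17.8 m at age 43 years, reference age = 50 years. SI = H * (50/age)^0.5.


50/43 = 1.16279
(1.16279)^0.5 = 1.07833
SI = 17.8 * 1.07833 = 19.1943 ≈ 19.2 m

19.2 m


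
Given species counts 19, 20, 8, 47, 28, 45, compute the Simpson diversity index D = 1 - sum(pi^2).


Total N = 19 + 20 + 8 + 47 + 28 + 45 = 167
Per-species terms:
  p = 19/167 = 0.113772; p^2 = 0.113772^2 = 0.012944
  p = 20/167 = 0.119760; p^2 = 0.119760^2 = 0.014342
  p = 8/167 = 0.047904; p^2 = 0.047904^2 = 0.002295
  p = 47/167 = 0.281437; p^2 = 0.281437^2 = 0.079207
  p = 28/167 = 0.167665; p^2 = 0.167665^2 = 0.028112
  p = 45/167 = 0.269461; p^2 = 0.269461^2 = 0.072609
sum(p^2) = 0.012944 + 0.014342 + 0.002295 + 0.079207 + 0.028112 + 0.072609 = 0.209509
D = 1 - 0.209509 = 0.790491 ≈ 0.7905

0.7905


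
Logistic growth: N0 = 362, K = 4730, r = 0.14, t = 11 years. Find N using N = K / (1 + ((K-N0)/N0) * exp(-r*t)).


(K - N0)/N0 = (4730 - 362)/362 = 4368/362 = 12.0663
r*t = 0.14 * 11 = 1.54; exp(-1.54) = 0.214381
12.0663 * 0.214381 = 2.58679
1 + 2.58679 = 3.58679
N = 4730 / 3.58679 = 1318.73 ≈ 1319

1319


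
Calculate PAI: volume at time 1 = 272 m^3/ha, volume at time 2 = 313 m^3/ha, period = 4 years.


PAI = (V2 - V1) / period = (313 - 272) / 4 = 41 / 4 = 10.25 m^3/ha/yr

10.25 m^3/ha/yr


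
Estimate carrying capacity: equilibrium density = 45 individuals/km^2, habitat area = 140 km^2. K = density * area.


K = 45 * 140 = 6300 individuals

6300 individuals


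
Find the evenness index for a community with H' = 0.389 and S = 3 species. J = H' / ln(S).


ln(3) = 1.09861
J = H' / ln(S) = 0.389 / 1.09861 = 0.354084 ≈ 0.3541

0.3541


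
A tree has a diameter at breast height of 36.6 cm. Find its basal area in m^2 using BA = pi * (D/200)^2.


D/200 = 36.6/200 = 0.183 m
(D/200)^2 = 0.183^2 = 0.033489
BA = 3.141593 * 0.033489 = 0.105209 ≈ 0.1052 m^2

0.1052 m^2


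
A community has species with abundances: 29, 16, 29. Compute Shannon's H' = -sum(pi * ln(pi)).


Total N = 29 + 16 + 29 = 74
Per-species terms:
  p = 29/74 = 0.391892; ln(p) = -0.936769; p*ln(p) = 0.391892 * (-0.936769) = -0.367112
  p = 16/74 = 0.216216; ln(p) = -1.531477; p*ln(p) = 0.216216 * (-1.531477) = -0.331130
  p = 29/74 = 0.391892; ln(p) = -0.936769; p*ln(p) = 0.391892 * (-0.936769) = -0.367112
sum(p*ln(p)) = (-0.367112) + (-0.331130) + (-0.367112) = -1.065354
H' = -(-1.065354) = 1.065354 ≈ 1.0654

1.0654


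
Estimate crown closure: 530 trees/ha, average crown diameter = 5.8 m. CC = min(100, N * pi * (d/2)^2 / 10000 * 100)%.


(d/2)^2 = (5.8/2)^2 = 2.9^2 = 8.41
Crown area = 3.141593 * 8.41 = 26.4208 m^2
N * area / 10000 * 100 = 530 * 26.4208 / 10000 * 100 = 140.030
CC = min(100, 140.030) = 100%

100%


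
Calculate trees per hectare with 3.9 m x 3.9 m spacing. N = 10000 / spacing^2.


N = 10000 / 3.9^2 = 10000 / 15.21 = 657.462 ≈ 657 trees/ha

657 trees/ha


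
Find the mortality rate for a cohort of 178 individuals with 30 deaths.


Mortality rate = 30 / 178 = 0.168539 ≈ 0.1685

0.1685


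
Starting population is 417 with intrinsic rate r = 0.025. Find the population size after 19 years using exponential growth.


r*t = 0.025 * 19 = 0.475
exp(0.475) = 1.60801
N = 417 * 1.60801 = 670.540 ≈ 671

671


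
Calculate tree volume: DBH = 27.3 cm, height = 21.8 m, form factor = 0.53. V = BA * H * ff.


(D/200)^2 = (27.3/200)^2 = 0.1365^2 = 0.01863225
BA = 3.141593 * 0.01863225 = 0.0585349 m^2
V = 0.0585349 * 21.8 * 0.53 = 0.676312 ≈ 0.676 m^3

0.676 m^3


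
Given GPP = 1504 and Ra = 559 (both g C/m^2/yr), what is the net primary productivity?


NPP = GPP - Ra = 1504 - 559 = 945 g C/m^2/yr

945 g C/m^2/yr


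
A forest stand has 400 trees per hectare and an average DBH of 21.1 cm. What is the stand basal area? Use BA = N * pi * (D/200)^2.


(D/200)^2 = (21.1/200)^2 = 0.1055^2 = 0.01113025
Individual BA = 3.141593 * 0.01113025 = 0.0349667 m^2
Stand BA = 400 * 0.0349667 = 13.9867 ≈ 13.99 m^2/ha

13.99 m^2/ha


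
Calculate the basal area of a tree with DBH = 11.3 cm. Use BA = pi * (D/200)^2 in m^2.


D/200 = 11.3/200 = 0.0565 m
(D/200)^2 = 0.0565^2 = 0.00319225
BA = 3.141593 * 0.00319225 = 0.0100288 ≈ 0.0100 m^2

0.0100 m^2


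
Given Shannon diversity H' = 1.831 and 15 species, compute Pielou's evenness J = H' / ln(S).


ln(15) = 2.70805
J = H' / ln(S) = 1.831 / 2.70805 = 0.676132 ≈ 0.6761

0.6761


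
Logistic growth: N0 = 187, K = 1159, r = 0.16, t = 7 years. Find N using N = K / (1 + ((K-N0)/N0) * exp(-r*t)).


(K - N0)/N0 = (1159 - 187)/187 = 972/187 = 5.19786
r*t = 0.16 * 7 = 1.12; exp(-1.12) = 0.326280
5.19786 * 0.326280 = 1.69596
1 + 1.69596 = 2.69596
N = 1159 / 2.69596 = 429.903 ≈ 430

430


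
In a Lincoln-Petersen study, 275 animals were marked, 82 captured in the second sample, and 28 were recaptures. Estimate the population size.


N = M * C / R = 275 * 82 / 28 = 22550 / 28 = 805.36 ≈ 805

805 individuals


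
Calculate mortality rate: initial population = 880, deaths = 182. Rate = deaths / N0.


Mortality rate = 182 / 880 = 0.206818 ≈ 0.2068

0.2068


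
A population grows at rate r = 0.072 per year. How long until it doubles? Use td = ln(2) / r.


td = ln(2) / 0.072 = 0.693147 / 0.072 = 9.62704 ≈ 9.6 years

9.6 years


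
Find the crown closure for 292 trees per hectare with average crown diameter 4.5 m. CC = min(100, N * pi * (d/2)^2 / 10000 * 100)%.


(d/2)^2 = (4.5/2)^2 = 2.25^2 = 5.0625
Crown area = 3.141593 * 5.0625 = 15.9043 m^2
N * area / 10000 * 100 = 292 * 15.9043 / 10000 * 100 = 46.4406
CC = min(100, 46.4406) = 46.4406 ≈ 46.4%

46.4%


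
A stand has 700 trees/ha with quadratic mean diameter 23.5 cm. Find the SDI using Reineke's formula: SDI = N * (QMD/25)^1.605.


QMD/25 = 23.5/25 = 0.94
(0.94)^1.605 = exp(1.605 * ln(0.94)) = exp(1.605 * (-0.0618754)) = exp(-0.0993100) = 0.905462
SDI = 700 * 0.905462 = 633.823 ≈ 634

634


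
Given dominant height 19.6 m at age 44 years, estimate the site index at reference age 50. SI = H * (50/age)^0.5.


50/44 = 1.13636
(1.13636)^0.5 = 1.06600
SI = 19.6 * 1.06600 = 20.8936 ≈ 20.9 m

20.9 m


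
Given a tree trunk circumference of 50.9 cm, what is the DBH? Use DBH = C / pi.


DBH = C / pi = 50.9 / 3.141593 = 16.2020 ≈ 16.20 cm

16.20 cm


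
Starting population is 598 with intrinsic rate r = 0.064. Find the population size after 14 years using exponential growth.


r*t = 0.064 * 14 = 0.896
exp(0.896) = 2.44978
N = 598 * 2.44978 = 1464.97 ≈ 1465

1465


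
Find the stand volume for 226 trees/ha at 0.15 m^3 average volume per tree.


V_stand = 226 * 0.15 = 33.9 m^3/ha

33.9 m^3/ha


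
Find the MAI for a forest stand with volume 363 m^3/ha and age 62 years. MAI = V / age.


MAI = 363 / 62 = 5.8548 ≈ 5.85 m^3/ha/yr

5.85 m^3/ha/yr


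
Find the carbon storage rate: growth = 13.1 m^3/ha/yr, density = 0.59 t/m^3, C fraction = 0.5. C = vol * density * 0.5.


C = 13.1 * 0.59 * 0.5 = 3.8645 ≈ 3.86 t C/ha/yr

3.86 t C/ha/yr


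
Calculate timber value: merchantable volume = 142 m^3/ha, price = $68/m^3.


Value = 142 * 68 = $9656/ha

$9656/ha


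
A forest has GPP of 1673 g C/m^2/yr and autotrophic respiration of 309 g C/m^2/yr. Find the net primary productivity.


NPP = GPP - Ra = 1673 - 309 = 1364 g C/m^2/yr

1364 g C/m^2/yr


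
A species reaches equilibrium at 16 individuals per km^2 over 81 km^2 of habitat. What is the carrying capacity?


K = 16 * 81 = 1296 individuals

1296 individuals


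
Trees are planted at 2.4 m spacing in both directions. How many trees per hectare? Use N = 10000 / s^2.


N = 10000 / 2.4^2 = 10000 / 5.76 = 1736.11 ≈ 1736 trees/ha

1736 trees/ha


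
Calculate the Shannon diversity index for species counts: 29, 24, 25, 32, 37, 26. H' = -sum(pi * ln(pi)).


Total N = 29 + 24 + 25 + 32 + 37 + 26 = 173
Per-species terms:
  p = 29/173 = 0.167630; ln(p) = -1.785996; p*ln(p) = 0.167630 * (-1.785996) = -0.299387
  p = 24/173 = 0.138728; ln(p) = -1.975240; p*ln(p) = 0.138728 * (-1.975240) = -0.274021
  p = 25/173 = 0.144509; ln(p) = -1.934413; p*ln(p) = 0.144509 * (-1.934413) = -0.279540
  p = 32/173 = 0.184971; ln(p) = -1.687556; p*ln(p) = 0.184971 * (-1.687556) = -0.312149
  p = 37/173 = 0.213873; ln(p) = -1.542373; p*ln(p) = 0.213873 * (-1.542373) = -0.329872
  p = 26/173 = 0.150289; ln(p) = -1.895195; p*ln(p) = 0.150289 * (-1.895195) = -0.284827
sum(p*ln(p)) = (-0.299387) + (-0.274021) + (-0.279540) + (-0.312149) + (-0.329872) + (-0.284827) = -1.779796
H' = -(-1.779796) = 1.779796 ≈ 1.7798

1.7798


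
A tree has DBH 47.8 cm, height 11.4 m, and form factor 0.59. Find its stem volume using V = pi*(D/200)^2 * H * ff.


(D/200)^2 = (47.8/200)^2 = 0.239^2 = 0.057121
BA = 3.141593 * 0.057121 = 0.179451 m^2
V = 0.179451 * 11.4 * 0.59 = 1.20699 ≈ 1.207 m^3

1.207 m^3


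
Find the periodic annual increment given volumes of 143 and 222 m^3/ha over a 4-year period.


PAI = (V2 - V1) / period = (222 - 143) / 4 = 79 / 4 = 19.75 m^3/ha/yr

19.75 m^3/ha/yr


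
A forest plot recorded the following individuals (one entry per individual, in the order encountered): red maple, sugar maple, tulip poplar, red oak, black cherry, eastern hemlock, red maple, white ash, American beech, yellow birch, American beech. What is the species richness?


Total individuals logged = 11
Distinct species (count of individuals): red maple (2), sugar maple (1), tulip poplar (1), red oak (1), black cherry (1), eastern hemlock (1), white ash (1), American beech (2), yellow birch (1)
Species richness = number of distinct species = 9

9


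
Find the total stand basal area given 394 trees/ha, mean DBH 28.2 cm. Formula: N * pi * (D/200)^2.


(D/200)^2 = (28.2/200)^2 = 0.141^2 = 0.019881
Individual BA = 3.141593 * 0.019881 = 0.0624580 m^2
Stand BA = 394 * 0.0624580 = 24.6085 ≈ 24.61 m^2/ha

24.61 m^2/ha


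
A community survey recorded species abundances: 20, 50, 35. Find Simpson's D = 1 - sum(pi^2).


Total N = 20 + 50 + 35 = 105
Per-species terms:
  p = 20/105 = 0.190476; p^2 = 0.190476^2 = 0.036281
  p = 50/105 = 0.476190; p^2 = 0.476190^2 = 0.226757
  p = 35/105 = 0.333333; p^2 = 0.333333^2 = 0.111111
sum(p^2) = 0.036281 + 0.226757 + 0.111111 = 0.374149
D = 1 - 0.374149 = 0.625851 ≈ 0.6259

0.6259


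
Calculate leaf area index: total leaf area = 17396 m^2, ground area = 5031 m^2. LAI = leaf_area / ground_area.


LAI = 17396 / 5031 = 3.4578 ≈ 3.46

3.46


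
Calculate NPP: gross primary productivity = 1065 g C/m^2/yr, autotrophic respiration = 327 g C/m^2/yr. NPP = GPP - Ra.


NPP = GPP - Ra = 1065 - 327 = 738 g C/m^2/yr

738 g C/m^2/yr


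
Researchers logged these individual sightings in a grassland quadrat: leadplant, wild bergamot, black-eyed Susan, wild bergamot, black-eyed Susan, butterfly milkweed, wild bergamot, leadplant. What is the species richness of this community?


Total individuals logged = 8
Distinct species (count of individuals): leadplant (2), wild bergamot (3), black-eyed Susan (2), butterfly milkweed (1)
Species richness = number of distinct species = 4

4


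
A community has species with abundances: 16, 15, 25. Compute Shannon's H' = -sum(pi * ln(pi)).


Total N = 16 + 15 + 25 = 56
Per-species terms:
  p = 16/56 = 0.285714; ln(p) = -1.252764; p*ln(p) = 0.285714 * (-1.252764) = -0.357932
  p = 15/56 = 0.267857; ln(p) = -1.317302; p*ln(p) = 0.267857 * (-1.317302) = -0.352849
  p = 25/56 = 0.446429; ln(p) = -0.806475; p*ln(p) = 0.446429 * (-0.806475) = -0.360034
sum(p*ln(p)) = (-0.357932) + (-0.352849) + (-0.360034) = -1.070815
H' = -(-1.070815) = 1.070815 ≈ 1.0708

1.0708


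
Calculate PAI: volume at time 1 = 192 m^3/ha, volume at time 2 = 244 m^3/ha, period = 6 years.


PAI = (V2 - V1) / period = (244 - 192) / 6 = 52 / 6 = 8.6667 ≈ 8.67 m^3/ha/yr

8.67 m^3/ha/yr


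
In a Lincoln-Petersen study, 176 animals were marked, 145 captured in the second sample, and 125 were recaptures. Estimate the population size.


N = M * C / R = 176 * 145 / 125 = 25520 / 125 = 204.16 ≈ 204

204 individuals


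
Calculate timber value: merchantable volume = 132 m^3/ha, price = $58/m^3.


Value = 132 * 58 = $7656/ha

$7656/ha


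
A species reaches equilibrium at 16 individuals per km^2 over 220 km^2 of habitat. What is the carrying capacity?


K = 16 * 220 = 3520 individuals

3520 individuals


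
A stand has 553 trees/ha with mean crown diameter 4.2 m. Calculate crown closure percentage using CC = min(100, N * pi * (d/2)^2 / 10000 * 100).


(d/2)^2 = (4.2/2)^2 = 2.1^2 = 4.41
Crown area = 3.141593 * 4.41 = 13.8544 m^2
N * area / 10000 * 100 = 553 * 13.8544 / 10000 * 100 = 76.6148
CC = min(100, 76.6148) = 76.6148 ≈ 76.6%

76.6%


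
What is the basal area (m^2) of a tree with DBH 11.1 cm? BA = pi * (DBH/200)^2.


D/200 = 11.1/200 = 0.0555 m
(D/200)^2 = 0.0555^2 = 0.00308025
BA = 3.141593 * 0.00308025 = 0.00967689 ≈ 0.0097 m^2

0.0097 m^2


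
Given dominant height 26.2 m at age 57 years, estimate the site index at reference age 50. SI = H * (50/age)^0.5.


50/57 = 0.877193
(0.877193)^0.5 = 0.936586
SI = 26.2 * 0.936586 = 24.5386 ≈ 24.5 m

24.5 m


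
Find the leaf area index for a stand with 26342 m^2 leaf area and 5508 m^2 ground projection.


LAI = 26342 / 5508 = 4.7825 ≈ 4.78

4.78


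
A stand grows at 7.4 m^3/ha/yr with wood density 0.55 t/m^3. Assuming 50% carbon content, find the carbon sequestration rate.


C = 7.4 * 0.55 * 0.5 = 2.035 ≈ 2.04 t C/ha/yr

2.04 t C/ha/yr


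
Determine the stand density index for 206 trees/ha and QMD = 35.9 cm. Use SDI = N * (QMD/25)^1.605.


QMD/25 = 35.9/25 = 1.436
(1.436)^1.605 = exp(1.605 * ln(1.436)) = exp(1.605 * 0.361861) = exp(0.580787) = 1.78744
SDI = 206 * 1.78744 = 368.213 ≈ 368

368


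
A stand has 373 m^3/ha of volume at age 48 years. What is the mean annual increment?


MAI = 373 / 48 = 7.7708 ≈ 7.77 m^3/ha/yr

7.77 m^3/ha/yr


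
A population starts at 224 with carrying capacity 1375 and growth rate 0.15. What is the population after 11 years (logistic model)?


(K - N0)/N0 = (1375 - 224)/224 = 1151/224 = 5.13839
r*t = 0.15 * 11 = 1.65; exp(-1.65) = 0.192050
5.13839 * 0.192050 = 0.986828
1 + 0.986828 = 1.98683
N = 1375 / 1.98683 = 692.057 ≈ 692

692


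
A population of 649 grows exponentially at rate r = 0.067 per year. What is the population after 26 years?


r*t = 0.067 * 26 = 1.742
exp(1.742) = 5.70875
N = 649 * 5.70875 = 3704.98 ≈ 3705

3705


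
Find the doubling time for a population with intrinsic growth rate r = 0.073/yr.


td = ln(2) / 0.073 = 0.693147 / 0.073 = 9.49516 ≈ 9.5 years

9.5 years


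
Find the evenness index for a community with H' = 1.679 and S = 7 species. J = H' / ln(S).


ln(7) = 1.94591
J = H' / ln(S) = 1.679 / 1.94591 = 0.862835 ≈ 0.8628

0.8628


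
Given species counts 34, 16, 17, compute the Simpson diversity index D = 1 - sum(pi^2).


Total N = 34 + 16 + 17 = 67
Per-species terms:
  p = 34/67 = 0.507463; p^2 = 0.507463^2 = 0.257519
  p = 16/67 = 0.238806; p^2 = 0.238806^2 = 0.057028
  p = 17/67 = 0.253731; p^2 = 0.253731^2 = 0.064379
sum(p^2) = 0.257519 + 0.057028 + 0.064379 = 0.378926
D = 1 - 0.378926 = 0.621074 ≈ 0.6211

0.6211


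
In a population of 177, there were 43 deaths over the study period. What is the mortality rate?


Mortality rate = 43 / 177 = 0.242938 ≈ 0.2429

0.2429


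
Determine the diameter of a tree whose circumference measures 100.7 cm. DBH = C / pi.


DBH = C / pi = 100.7 / 3.141593 = 32.0538 ≈ 32.05 cm

32.05 cm


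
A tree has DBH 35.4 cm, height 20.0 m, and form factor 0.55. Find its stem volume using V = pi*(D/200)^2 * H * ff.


(D/200)^2 = (35.4/200)^2 = 0.177^2 = 0.031329
BA = 3.141593 * 0.031329 = 0.0984230 m^2
V = 0.0984230 * 20.0 * 0.55 = 1.08265 ≈ 1.083 m^3

1.083 m^3


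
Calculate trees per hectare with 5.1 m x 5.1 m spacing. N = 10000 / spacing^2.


N = 10000 / 5.1^2 = 10000 / 26.01 = 384.468 ≈ 384 trees/ha

384 trees/ha


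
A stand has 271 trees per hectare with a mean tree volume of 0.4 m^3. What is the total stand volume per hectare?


V_stand = 271 * 0.4 = 108.4 m^3/ha

108.4 m^3/ha
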